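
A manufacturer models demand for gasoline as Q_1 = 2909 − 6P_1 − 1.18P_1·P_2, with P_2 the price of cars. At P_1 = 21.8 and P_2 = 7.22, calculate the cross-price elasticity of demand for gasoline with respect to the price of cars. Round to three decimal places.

-0.072

At P_1 = 21.8 and P_2 = 7.22: Q_1 = 2592.473.
∂Q_1/∂P_2 = -1.18P_1 = -1.18(21.8) = -25.7240.
ε = (∂Q_1/∂P_2)(P_2/Q_1) = -25.7240 × (7.22/2592.473) ≈ -0.072.
ε < 0: complements.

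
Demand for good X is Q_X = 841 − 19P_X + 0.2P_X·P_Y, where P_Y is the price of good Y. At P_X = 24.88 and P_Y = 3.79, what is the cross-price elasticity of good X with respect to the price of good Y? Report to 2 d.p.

At P_X = 24.88 and P_Y = 3.79: Q_X = 387.139.
∂Q_X/∂P_Y = 0.2P_X = 0.2(24.88) = 4.9760.
ε = (∂Q_X/∂P_Y)(P_Y/Q_X) = 4.9760 × (3.79/387.139) ≈ 0.05.
ε > 0: substitutes.

0.05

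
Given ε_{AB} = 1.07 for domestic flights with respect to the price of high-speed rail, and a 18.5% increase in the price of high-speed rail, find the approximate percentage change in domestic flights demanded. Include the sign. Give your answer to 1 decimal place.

%ΔQ ≈ ε × %ΔP of high-speed rail = 1.07 × (18.5%) = 19.8%.
Demand for domestic flights rises by about 19.8%.

19.8%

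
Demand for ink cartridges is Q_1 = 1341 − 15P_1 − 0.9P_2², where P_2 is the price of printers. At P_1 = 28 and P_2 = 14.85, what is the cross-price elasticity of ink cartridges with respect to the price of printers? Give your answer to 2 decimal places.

At P_1 = 28 and P_2 = 14.85: Q_1 = 722.530.
∂Q_1/∂P_2 = -1.8P_2 = -1.8(14.85) = -26.7300.
ε = (∂Q_1/∂P_2)(P_2/Q_1) = -26.7300 × (14.85/722.530) ≈ -0.55.
ε < 0: complements.

-0.55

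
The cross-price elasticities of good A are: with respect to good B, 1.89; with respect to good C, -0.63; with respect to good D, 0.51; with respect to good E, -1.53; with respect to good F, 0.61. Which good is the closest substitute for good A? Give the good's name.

Substitutes have ε > 0. Among the positive values, 1.89 (good B) is largest.

good B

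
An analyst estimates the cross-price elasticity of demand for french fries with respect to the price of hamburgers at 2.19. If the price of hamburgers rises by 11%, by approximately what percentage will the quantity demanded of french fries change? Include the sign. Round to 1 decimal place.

%ΔQ ≈ ε × %ΔP of hamburgers = 2.19 × (11%) = 24.1%.
Demand for french fries rises by about 24.1%.

24.1%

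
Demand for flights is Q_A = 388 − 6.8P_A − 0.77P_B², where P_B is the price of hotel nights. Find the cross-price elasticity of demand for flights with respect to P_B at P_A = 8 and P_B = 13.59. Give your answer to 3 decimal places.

At P_A = 8 and P_B = 13.59: Q_A = 191.390.
∂Q_A/∂P_B = -1.54P_B = -1.54(13.59) = -20.9286.
ε = (∂Q_A/∂P_B)(P_B/Q_A) = -20.9286 × (13.59/191.390) ≈ -1.486.

-1.486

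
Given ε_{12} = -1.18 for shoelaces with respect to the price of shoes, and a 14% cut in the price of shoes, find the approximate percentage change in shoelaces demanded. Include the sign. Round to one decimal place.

%ΔQ ≈ ε × %ΔP of shoes = -1.18 × (-14%) = 16.5%.

16.5%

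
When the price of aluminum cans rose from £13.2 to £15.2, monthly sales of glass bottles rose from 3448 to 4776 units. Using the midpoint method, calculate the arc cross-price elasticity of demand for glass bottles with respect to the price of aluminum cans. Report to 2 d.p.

ΔQ_A = 4776 − 3448 = 1328; ΔP_B = 15.2 − 13.2 = 2.
Midpoints: Q̄_A = 4112.0, P̄_B = 14.20.
ε = (ΔQ_A/Q̄_A)/(ΔP_B/P̄_B) = (1328/4112.0)/(2/14.20) ≈ 2.29.

2.29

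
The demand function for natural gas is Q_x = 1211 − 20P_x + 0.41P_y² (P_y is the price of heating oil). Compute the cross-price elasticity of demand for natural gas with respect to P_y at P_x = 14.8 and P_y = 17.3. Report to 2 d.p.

At P_x = 14.8 and P_y = 17.3: Q_x = 1037.709.
∂Q_x/∂P_y = 0.82P_y = 0.82(17.3) = 14.1860.
ε = (∂Q_x/∂P_y)(P_y/Q_x) = 14.1860 × (17.3/1037.709) ≈ 0.24.
ε > 0: substitutes.

0.24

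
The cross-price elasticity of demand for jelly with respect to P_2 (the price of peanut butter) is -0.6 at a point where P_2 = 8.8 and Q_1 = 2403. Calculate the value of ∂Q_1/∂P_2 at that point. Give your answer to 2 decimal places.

ε = (∂Q_1/∂P_2)·(P_2/Q_1) ⇒ ∂Q_1/∂P_2 = ε·Q_1/P_2 = -0.6 × 2403/8.8 ≈ -163.84.

-163.84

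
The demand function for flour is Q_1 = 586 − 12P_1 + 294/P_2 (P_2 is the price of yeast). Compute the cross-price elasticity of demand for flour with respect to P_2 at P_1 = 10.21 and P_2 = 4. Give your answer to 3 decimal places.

-0.137

At P_1 = 10.21 and P_2 = 4: Q_1 = 536.98.
∂Q_1/∂P_2 = −294/P_2² = -18.3750.
ε = (∂Q_1/∂P_2)(P_2/Q_1) = -18.3750 × (4/536.98) ≈ -0.137.
ε < 0: complements.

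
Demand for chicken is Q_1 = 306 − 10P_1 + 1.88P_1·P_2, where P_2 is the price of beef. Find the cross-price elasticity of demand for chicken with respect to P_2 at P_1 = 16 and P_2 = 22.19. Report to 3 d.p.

At P_1 = 16 and P_2 = 22.19: Q_1 = 813.475.
∂Q_1/∂P_2 = 1.88P_1 = 1.88(16) = 30.0800.
ε = (∂Q_1/∂P_2)(P_2/Q_1) = 30.0800 × (22.19/813.475) ≈ 0.821.

0.821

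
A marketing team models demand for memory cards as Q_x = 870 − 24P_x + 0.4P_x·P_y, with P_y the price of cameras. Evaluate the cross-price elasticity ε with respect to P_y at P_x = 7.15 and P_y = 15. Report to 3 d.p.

At P_x = 7.15 and P_y = 15: Q_x = 741.3.
∂Q_x/∂P_y = 0.4P_x = 0.4(7.15) = 2.8600.
ε = (∂Q_x/∂P_y)(P_y/Q_x) = 2.8600 × (15/741.3) ≈ 0.058.
ε > 0: substitutes.

0.058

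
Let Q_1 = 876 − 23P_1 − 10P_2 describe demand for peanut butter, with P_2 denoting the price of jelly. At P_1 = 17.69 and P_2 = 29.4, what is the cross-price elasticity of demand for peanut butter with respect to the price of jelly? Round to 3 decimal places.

-1.679

At P_1 = 17.69 and P_2 = 29.4: Q_1 = 175.13.
∂Q_1/∂P_2 = -10.
ε = (∂Q_1/∂P_2)(P_2/Q_1) = -10 × (29.4/175.13) ≈ -1.679.
Since ε < 0, peanut butter and jelly are complements.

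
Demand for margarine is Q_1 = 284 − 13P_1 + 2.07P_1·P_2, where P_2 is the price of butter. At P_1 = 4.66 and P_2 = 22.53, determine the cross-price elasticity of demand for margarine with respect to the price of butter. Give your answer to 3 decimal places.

0.493

At P_1 = 4.66 and P_2 = 22.53: Q_1 = 440.749.
∂Q_1/∂P_2 = 2.07P_1 = 2.07(4.66) = 9.6462.
ε = (∂Q_1/∂P_2)(P_2/Q_1) = 9.6462 × (22.53/440.749) ≈ 0.493.
ε > 0: substitutes.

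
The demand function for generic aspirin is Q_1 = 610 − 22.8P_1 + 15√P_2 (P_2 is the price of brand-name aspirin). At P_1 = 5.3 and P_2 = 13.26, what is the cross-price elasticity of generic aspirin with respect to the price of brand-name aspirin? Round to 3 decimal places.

0.050

At P_1 = 5.3 and P_2 = 13.26: Q_1 = 543.781.
∂Q_1/∂P_2 = 15/(2√P_2) = 15/(2√13.26) = 2.0596.
ε = (∂Q_1/∂P_2)(P_2/Q_1) = 2.0596 × (13.26/543.781) ≈ 0.050.
ε > 0: substitutes.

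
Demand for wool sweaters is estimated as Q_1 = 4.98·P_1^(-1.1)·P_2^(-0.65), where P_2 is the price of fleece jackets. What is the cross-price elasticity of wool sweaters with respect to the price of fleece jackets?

In a log-linear (constant-elasticity) demand function, the coefficient on the exponent of P_2 is the cross-price elasticity.
ε = -0.65. Negative, so wool sweaters and fleece jackets are complements.

-0.65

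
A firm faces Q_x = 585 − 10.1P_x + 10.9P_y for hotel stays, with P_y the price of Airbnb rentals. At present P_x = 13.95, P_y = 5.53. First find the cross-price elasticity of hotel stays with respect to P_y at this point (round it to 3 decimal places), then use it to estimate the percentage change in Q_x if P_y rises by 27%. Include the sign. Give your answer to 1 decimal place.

At P_x = 13.95, P_y = 5.53: Q_x = 504.382.
∂Q_x/∂P_y = 10.9.
ε = (∂Q_x/∂P_y)(P_y/Q_x) = 10.9000 × 5.53/504.382 ≈ 0.120.
%ΔQ_x ≈ ε × %ΔP_y = 0.120 × (27%) = 3.2%.

3.2%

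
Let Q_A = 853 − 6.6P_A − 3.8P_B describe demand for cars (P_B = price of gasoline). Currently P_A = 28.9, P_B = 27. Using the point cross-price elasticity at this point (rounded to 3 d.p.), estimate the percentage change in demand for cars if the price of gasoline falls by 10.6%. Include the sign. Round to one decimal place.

At P_A = 28.9, P_B = 27: Q_A = 559.66.
∂Q_A/∂P_B = -3.8.
ε = (∂Q_A/∂P_B)(P_B/Q_A) = -3.8000 × 27/559.66 ≈ -0.183.
%ΔQ_A ≈ ε × %ΔP_B = -0.183 × (-10.6%) = 1.9%.

1.9%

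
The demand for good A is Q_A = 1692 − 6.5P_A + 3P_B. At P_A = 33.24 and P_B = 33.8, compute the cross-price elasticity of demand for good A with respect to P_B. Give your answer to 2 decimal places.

At P_A = 33.24 and P_B = 33.8: Q_A = 1577.34.
∂Q_A/∂P_B = 3.
ε = (∂Q_A/∂P_B)(P_B/Q_A) = 3 × (33.8/1577.34) ≈ 0.06.
Since ε > 0, good A and good B are substitutes.

0.06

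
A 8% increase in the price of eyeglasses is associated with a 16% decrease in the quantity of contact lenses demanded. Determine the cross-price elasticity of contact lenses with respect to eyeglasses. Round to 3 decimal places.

ε = (%ΔQ of contact lenses) / (%ΔP of eyeglasses) = (-16%) / (8%) ≈ -2.000.
Negative cross-price elasticity: complements.

-2.000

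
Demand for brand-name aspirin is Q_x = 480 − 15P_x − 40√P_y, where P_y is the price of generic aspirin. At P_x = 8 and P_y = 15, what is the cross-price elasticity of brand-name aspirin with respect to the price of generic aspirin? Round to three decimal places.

At P_x = 8 and P_y = 15: Q_x = 205.081.
∂Q_x/∂P_y = -40/(2√P_y) = -40/(2√15) = -5.1640.
ε = (∂Q_x/∂P_y)(P_y/Q_x) = -5.1640 × (15/205.081) ≈ -0.378.
ε < 0: complements.

-0.378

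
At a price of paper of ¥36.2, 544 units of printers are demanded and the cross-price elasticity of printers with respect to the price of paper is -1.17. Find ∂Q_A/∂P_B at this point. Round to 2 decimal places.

-17.58

ε = (∂Q_A/∂P_B)·(P_B/Q_A) ⇒ ∂Q_A/∂P_B = ε·Q_A/P_B = -1.17 × 544/36.2 ≈ -17.58.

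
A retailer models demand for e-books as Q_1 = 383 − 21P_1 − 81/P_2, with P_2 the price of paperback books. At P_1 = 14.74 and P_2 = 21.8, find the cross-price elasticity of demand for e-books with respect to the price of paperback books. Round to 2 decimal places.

At P_1 = 14.74 and P_2 = 21.8: Q_1 = 69.744.
∂Q_1/∂P_2 = 81/P_2² = 0.1704.
ε = (∂Q_1/∂P_2)(P_2/Q_1) = 0.1704 × (21.8/69.744) ≈ 0.05.
ε > 0: substitutes.

0.05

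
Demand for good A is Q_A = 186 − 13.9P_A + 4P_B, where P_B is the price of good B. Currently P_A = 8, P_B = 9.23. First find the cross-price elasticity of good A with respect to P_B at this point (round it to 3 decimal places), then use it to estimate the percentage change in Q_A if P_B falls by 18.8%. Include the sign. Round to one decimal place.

-6.2%

At P_A = 8, P_B = 9.23: Q_A = 111.72.
∂Q_A/∂P_B = 4.
ε = (∂Q_A/∂P_B)(P_B/Q_A) = 4.0000 × 9.23/111.72 ≈ 0.330.
%ΔQ_A ≈ ε × %ΔP_B = 0.330 × (-18.8%) = -6.2%.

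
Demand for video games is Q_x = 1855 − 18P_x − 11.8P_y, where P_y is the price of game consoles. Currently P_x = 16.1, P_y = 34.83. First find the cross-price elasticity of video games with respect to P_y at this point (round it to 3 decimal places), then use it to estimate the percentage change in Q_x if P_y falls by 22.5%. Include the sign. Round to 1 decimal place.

At P_x = 16.1, P_y = 34.83: Q_x = 1154.206.
∂Q_x/∂P_y = -11.8.
ε = (∂Q_x/∂P_y)(P_y/Q_x) = -11.8000 × 34.83/1154.206 ≈ -0.356.
%ΔQ_x ≈ ε × %ΔP_y = -0.356 × (-22.5%) = 8.0%.

8.0%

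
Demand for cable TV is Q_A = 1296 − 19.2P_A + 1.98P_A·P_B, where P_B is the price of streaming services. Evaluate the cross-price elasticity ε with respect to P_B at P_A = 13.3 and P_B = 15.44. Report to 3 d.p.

At P_A = 13.3 and P_B = 15.44: Q_A = 1447.237.
∂Q_A/∂P_B = 1.98P_A = 1.98(13.3) = 26.3340.
ε = (∂Q_A/∂P_B)(P_B/Q_A) = 26.3340 × (15.44/1447.237) ≈ 0.281.
ε > 0: substitutes.

0.281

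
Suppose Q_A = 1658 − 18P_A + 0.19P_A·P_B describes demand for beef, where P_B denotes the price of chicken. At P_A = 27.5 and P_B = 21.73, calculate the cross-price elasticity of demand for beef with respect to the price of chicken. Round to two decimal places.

0.09

At P_A = 27.5 and P_B = 21.73: Q_A = 1276.539.
∂Q_A/∂P_B = 0.19P_A = 0.19(27.5) = 5.2250.
ε = (∂Q_A/∂P_B)(P_B/Q_A) = 5.2250 × (21.73/1276.539) ≈ 0.09.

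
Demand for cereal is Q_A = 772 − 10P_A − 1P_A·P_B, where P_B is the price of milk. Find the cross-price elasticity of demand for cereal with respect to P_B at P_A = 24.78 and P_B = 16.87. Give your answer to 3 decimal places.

-3.938

At P_A = 24.78 and P_B = 16.87: Q_A = 106.161.
∂Q_A/∂P_B = -1P_A = -1(24.78) = -24.7800.
ε = (∂Q_A/∂P_B)(P_B/Q_A) = -24.7800 × (16.87/106.161) ≈ -3.938.
ε < 0: complements.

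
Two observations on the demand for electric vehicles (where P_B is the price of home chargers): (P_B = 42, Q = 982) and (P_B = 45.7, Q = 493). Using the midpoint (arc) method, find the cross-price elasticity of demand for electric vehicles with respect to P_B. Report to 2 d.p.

-7.86

ΔQ_A = 493 − 982 = -489; ΔP_B = 45.7 − 42 = 3.7.
Midpoints: Q̄_A = 737.5, P̄_B = 43.85.
ε = (ΔQ_A/Q̄_A)/(ΔP_B/P̄_B) = (-489/737.5)/(3.7/43.85) ≈ -7.86.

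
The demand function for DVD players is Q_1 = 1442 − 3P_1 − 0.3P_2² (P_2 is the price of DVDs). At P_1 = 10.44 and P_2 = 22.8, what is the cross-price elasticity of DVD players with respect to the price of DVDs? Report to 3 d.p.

At P_1 = 10.44 and P_2 = 22.8: Q_1 = 1254.728.
∂Q_1/∂P_2 = -0.6P_2 = -0.6(22.8) = -13.6800.
ε = (∂Q_1/∂P_2)(P_2/Q_1) = -13.6800 × (22.8/1254.728) ≈ -0.249.

-0.249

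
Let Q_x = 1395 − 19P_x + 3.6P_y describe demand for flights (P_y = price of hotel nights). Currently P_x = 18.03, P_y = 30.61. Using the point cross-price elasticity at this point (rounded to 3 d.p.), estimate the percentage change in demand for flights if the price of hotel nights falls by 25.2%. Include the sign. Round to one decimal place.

-2.4%

At P_x = 18.03, P_y = 30.61: Q_x = 1162.626.
∂Q_x/∂P_y = 3.6.
ε = (∂Q_x/∂P_y)(P_y/Q_x) = 3.6000 × 30.61/1162.626 ≈ 0.095.
%ΔQ_x ≈ ε × %ΔP_y = 0.095 × (-25.2%) = -2.4%.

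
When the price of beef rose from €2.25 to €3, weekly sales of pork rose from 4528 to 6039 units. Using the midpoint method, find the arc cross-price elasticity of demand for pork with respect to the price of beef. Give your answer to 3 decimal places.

1.001

ΔQ_A = 6039 − 4528 = 1511; ΔP_B = 3 − 2.25 = 0.75.
Midpoints: Q̄_A = 5283.5, P̄_B = 2.62.
ε = (ΔQ_A/Q̄_A)/(ΔP_B/P̄_B) = (1511/5283.5)/(0.75/2.62) ≈ 1.001.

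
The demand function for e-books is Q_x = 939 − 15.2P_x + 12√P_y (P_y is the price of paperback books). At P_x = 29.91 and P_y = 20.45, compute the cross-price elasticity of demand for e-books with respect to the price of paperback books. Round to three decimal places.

0.050

At P_x = 29.91 and P_y = 20.45: Q_x = 538.634.
∂Q_x/∂P_y = 12/(2√P_y) = 12/(2√20.45) = 1.3268.
ε = (∂Q_x/∂P_y)(P_y/Q_x) = 1.3268 × (20.45/538.634) ≈ 0.050.
ε > 0: substitutes.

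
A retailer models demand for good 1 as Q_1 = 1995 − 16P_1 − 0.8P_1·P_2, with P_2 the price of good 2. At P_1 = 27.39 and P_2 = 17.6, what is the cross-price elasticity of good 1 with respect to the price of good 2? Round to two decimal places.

At P_1 = 27.39 and P_2 = 17.6: Q_1 = 1171.109.
∂Q_1/∂P_2 = -0.8P_1 = -0.8(27.39) = -21.9120.
ε = (∂Q_1/∂P_2)(P_2/Q_1) = -21.9120 × (17.6/1171.109) ≈ -0.33.
ε < 0: complements.

-0.33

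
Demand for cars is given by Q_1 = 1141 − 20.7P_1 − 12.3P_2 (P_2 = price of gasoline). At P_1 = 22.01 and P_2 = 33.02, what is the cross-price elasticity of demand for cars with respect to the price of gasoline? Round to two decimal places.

-1.45

At P_1 = 22.01 and P_2 = 33.02: Q_1 = 279.247.
∂Q_1/∂P_2 = -12.3.
ε = (∂Q_1/∂P_2)(P_2/Q_1) = -12.3 × (33.02/279.247) ≈ -1.45.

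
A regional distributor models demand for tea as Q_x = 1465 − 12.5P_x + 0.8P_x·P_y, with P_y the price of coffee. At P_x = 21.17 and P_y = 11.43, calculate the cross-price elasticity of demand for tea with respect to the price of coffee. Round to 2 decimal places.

0.14

At P_x = 21.17 and P_y = 11.43: Q_x = 1393.953.
∂Q_x/∂P_y = 0.8P_x = 0.8(21.17) = 16.9360.
ε = (∂Q_x/∂P_y)(P_y/Q_x) = 16.9360 × (11.43/1393.953) ≈ 0.14.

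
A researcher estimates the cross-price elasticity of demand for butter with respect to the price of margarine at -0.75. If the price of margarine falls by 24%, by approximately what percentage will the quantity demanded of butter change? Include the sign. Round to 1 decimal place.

18.0%

%ΔQ ≈ ε × %ΔP of margarine = -0.75 × (-24%) = 18.0%.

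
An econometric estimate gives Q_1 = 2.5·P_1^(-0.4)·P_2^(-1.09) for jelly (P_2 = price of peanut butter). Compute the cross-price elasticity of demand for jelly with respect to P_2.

-1.09

In a log-linear (constant-elasticity) demand function, the coefficient on the exponent of P_2 is the cross-price elasticity.
ε = -1.09. Negative, so jelly and peanut butter are complements.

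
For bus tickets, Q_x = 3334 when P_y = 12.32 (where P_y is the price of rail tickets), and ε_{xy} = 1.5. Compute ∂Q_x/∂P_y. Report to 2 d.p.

ε = (∂Q_x/∂P_y)·(P_y/Q_x) ⇒ ∂Q_x/∂P_y = ε·Q_x/P_y = 1.5 × 3334/12.32 ≈ 405.93.

405.93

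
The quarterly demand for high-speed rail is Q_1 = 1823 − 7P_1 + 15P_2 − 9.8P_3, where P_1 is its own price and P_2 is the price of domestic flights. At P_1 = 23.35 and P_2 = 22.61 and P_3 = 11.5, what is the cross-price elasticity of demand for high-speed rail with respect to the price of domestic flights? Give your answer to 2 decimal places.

0.18

At P_1 = 23.35 and P_2 = 22.61 and P_3 = 11.5: Q_1 = 1886.
∂Q_1/∂P_2 = 15.
ε = (∂Q_1/∂P_2)(P_2/Q_1) = 15 × (22.61/1886) ≈ 0.18.
Since ε > 0, high-speed rail and domestic flights are substitutes.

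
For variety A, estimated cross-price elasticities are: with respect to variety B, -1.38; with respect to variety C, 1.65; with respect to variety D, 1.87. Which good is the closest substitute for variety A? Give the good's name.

Substitutes have ε > 0. Among the positive values, 1.87 (variety D) is largest.

variety D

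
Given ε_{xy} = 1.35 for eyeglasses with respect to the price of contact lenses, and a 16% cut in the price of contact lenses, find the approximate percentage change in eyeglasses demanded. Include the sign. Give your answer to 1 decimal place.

-21.6%

%ΔQ ≈ ε × %ΔP of contact lenses = 1.35 × (-16%) = -21.6%.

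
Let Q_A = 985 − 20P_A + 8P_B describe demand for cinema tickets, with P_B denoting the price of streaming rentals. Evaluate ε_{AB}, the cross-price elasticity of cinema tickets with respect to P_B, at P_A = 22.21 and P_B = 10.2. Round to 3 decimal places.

0.131

At P_A = 22.21 and P_B = 10.2: Q_A = 622.4.
∂Q_A/∂P_B = 8.
ε = (∂Q_A/∂P_B)(P_B/Q_A) = 8 × (10.2/622.4) ≈ 0.131.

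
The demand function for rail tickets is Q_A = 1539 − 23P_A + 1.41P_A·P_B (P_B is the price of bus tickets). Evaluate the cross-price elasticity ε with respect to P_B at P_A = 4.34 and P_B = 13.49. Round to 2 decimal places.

At P_A = 4.34 and P_B = 13.49: Q_A = 1521.731.
∂Q_A/∂P_B = 1.41P_A = 1.41(4.34) = 6.1194.
ε = (∂Q_A/∂P_B)(P_B/Q_A) = 6.1194 × (13.49/1521.731) ≈ 0.05.

0.05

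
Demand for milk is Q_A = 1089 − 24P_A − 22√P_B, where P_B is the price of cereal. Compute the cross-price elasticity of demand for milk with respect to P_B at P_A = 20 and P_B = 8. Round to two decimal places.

At P_A = 20 and P_B = 8: Q_A = 546.775.
∂Q_A/∂P_B = -22/(2√P_B) = -22/(2√8) = -3.8891.
ε = (∂Q_A/∂P_B)(P_B/Q_A) = -3.8891 × (8/546.775) ≈ -0.06.

-0.06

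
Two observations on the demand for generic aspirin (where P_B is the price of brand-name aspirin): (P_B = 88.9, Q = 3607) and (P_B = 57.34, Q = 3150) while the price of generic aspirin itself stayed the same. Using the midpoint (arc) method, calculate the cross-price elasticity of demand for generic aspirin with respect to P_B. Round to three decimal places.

0.313

ΔQ_A = 3150 − 3607 = -457; ΔP_B = 57.34 − 88.9 = -31.56.
Midpoints: Q̄_A = 3378.5, P̄_B = 73.12.
ε = (ΔQ_A/Q̄_A)/(ΔP_B/P̄_B) = (-457/3378.5)/(-31.56/73.12) ≈ 0.313.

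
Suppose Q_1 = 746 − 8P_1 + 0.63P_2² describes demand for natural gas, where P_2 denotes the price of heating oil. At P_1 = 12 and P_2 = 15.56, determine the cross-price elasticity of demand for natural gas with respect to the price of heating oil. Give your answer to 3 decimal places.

At P_1 = 12 and P_2 = 15.56: Q_1 = 802.532.
∂Q_1/∂P_2 = 1.26P_2 = 1.26(15.56) = 19.6056.
ε = (∂Q_1/∂P_2)(P_2/Q_1) = 19.6056 × (15.56/802.532) ≈ 0.380.
ε > 0: substitutes.

0.380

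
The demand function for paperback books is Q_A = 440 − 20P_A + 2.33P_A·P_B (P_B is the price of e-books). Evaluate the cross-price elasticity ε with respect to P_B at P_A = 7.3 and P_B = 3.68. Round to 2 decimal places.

At P_A = 7.3 and P_B = 3.68: Q_A = 356.593.
∂Q_A/∂P_B = 2.33P_A = 2.33(7.3) = 17.0090.
ε = (∂Q_A/∂P_B)(P_B/Q_A) = 17.0090 × (3.68/356.593) ≈ 0.18.

0.18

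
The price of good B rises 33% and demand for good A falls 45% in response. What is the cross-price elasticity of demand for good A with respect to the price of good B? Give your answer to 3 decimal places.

-1.364

ε = (%ΔQ of good A) / (%ΔP of good B) = (-45%) / (33%) ≈ -1.364.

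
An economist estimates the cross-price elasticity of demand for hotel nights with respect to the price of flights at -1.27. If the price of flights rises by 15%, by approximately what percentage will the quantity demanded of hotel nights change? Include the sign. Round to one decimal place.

-19.1%

%ΔQ ≈ ε × %ΔP of flights = -1.27 × (15%) = -19.1%.
Demand for hotel nights falls by about 19.1%.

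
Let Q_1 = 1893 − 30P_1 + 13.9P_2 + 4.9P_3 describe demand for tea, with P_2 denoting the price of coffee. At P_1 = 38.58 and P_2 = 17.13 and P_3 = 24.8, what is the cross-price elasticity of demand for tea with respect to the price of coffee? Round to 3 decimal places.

0.217

At P_1 = 38.58 and P_2 = 17.13 and P_3 = 24.8: Q_1 = 1095.227.
∂Q_1/∂P_2 = 13.9.
ε = (∂Q_1/∂P_2)(P_2/Q_1) = 13.9 × (17.13/1095.227) ≈ 0.217.
Since ε > 0, tea and coffee are substitutes.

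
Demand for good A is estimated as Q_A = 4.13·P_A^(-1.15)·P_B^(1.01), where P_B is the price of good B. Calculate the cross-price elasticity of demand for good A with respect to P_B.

1.01

In a log-linear (constant-elasticity) demand function, the coefficient on the exponent of P_B is the cross-price elasticity.
ε = 1.01. Positive, so good A and good B are substitutes.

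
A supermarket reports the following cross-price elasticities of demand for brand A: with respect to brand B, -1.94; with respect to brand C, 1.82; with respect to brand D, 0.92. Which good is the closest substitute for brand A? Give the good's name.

brand C

Substitutes have ε > 0. Among the positive values, 1.82 (brand C) is largest.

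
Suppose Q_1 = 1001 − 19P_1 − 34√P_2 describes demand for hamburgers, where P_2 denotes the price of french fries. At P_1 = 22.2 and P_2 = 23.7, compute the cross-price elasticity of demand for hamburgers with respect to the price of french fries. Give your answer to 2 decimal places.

-0.20

At P_1 = 22.2 and P_2 = 23.7: Q_1 = 413.679.
∂Q_1/∂P_2 = -34/(2√P_2) = -34/(2√23.7) = -3.4920.
ε = (∂Q_1/∂P_2)(P_2/Q_1) = -3.4920 × (23.7/413.679) ≈ -0.20.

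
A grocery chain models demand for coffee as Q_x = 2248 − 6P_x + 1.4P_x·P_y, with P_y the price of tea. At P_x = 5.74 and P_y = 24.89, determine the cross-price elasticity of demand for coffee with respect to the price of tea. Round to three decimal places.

0.083

At P_x = 5.74 and P_y = 24.89: Q_x = 2413.576.
∂Q_x/∂P_y = 1.4P_x = 1.4(5.74) = 8.0360.
ε = (∂Q_x/∂P_y)(P_y/Q_x) = 8.0360 × (24.89/2413.576) ≈ 0.083.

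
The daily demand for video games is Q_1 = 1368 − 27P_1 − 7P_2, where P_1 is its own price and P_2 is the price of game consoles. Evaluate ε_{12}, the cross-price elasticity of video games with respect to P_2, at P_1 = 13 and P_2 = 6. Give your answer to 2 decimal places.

At P_1 = 13 and P_2 = 6: Q_1 = 975.
∂Q_1/∂P_2 = -7.
ε = (∂Q_1/∂P_2)(P_2/Q_1) = -7 × (6/975) ≈ -0.04.
Since ε < 0, video games and game consoles are complements.

-0.04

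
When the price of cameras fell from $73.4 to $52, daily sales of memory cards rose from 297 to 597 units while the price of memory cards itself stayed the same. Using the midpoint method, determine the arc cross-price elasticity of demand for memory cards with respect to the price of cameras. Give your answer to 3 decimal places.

-1.966

ΔQ_A = 597 − 297 = 300; ΔP_B = 52 − 73.4 = -21.4.
Midpoints: Q̄_A = 447.0, P̄_B = 62.70.
ε = (ΔQ_A/Q̄_A)/(ΔP_B/P̄_B) = (300/447.0)/(-21.4/62.70) ≈ -1.966.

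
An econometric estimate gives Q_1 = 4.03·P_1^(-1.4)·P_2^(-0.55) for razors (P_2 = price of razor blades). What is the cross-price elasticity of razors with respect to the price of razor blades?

In a log-linear (constant-elasticity) demand function, the coefficient on the exponent of P_2 is the cross-price elasticity.
ε = -0.55. Negative, so razors and razor blades are complements.

-0.55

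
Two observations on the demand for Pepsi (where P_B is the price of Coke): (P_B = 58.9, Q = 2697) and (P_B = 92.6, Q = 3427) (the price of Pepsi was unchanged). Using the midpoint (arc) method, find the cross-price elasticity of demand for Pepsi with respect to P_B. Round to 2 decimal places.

0.54

ΔQ_A = 3427 − 2697 = 730; ΔP_B = 92.6 − 58.9 = 33.7.
Midpoints: Q̄_A = 3062.0, P̄_B = 75.75.
ε = (ΔQ_A/Q̄_A)/(ΔP_B/P̄_B) = (730/3062.0)/(33.7/75.75) ≈ 0.54.
ε > 0: Pepsi and Coke are substitutes.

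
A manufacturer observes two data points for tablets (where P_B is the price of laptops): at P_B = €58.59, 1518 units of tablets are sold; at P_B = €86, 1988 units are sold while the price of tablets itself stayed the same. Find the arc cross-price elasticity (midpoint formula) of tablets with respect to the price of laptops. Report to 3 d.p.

ΔQ_A = 1988 − 1518 = 470; ΔP_B = 86 − 58.59 = 27.41.
Midpoints: Q̄_A = 1753.0, P̄_B = 72.30.
ε = (ΔQ_A/Q̄_A)/(ΔP_B/P̄_B) = (470/1753.0)/(27.41/72.30) ≈ 0.707.
ε > 0: tablets and laptops are substitutes.

0.707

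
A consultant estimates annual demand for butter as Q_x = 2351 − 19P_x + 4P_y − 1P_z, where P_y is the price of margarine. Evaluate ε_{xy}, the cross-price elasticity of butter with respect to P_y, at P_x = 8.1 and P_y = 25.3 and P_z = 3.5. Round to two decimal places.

At P_x = 8.1 and P_y = 25.3 and P_z = 3.5: Q_x = 2294.8.
∂Q_x/∂P_y = 4.
ε = (∂Q_x/∂P_y)(P_y/Q_x) = 4 × (25.3/2294.8) ≈ 0.04.

0.04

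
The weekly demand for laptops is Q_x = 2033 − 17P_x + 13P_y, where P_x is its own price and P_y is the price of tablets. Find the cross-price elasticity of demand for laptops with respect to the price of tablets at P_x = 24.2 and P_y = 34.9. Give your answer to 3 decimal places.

0.219

At P_x = 24.2 and P_y = 34.9: Q_x = 2075.3.
∂Q_x/∂P_y = 13.
ε = (∂Q_x/∂P_y)(P_y/Q_x) = 13 × (34.9/2075.3) ≈ 0.219.
Since ε > 0, laptops and tablets are substitutes.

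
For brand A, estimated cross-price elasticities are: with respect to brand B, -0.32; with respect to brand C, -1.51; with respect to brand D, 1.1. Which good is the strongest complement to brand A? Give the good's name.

Complements have ε < 0. The most negative value is -1.51 (brand C).

brand C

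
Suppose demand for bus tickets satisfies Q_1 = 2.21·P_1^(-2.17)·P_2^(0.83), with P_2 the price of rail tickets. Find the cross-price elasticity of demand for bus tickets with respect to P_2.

In a log-linear (constant-elasticity) demand function, the coefficient on the exponent of P_2 is the cross-price elasticity.
ε = 0.83. Positive, so bus tickets and rail tickets are substitutes.

0.83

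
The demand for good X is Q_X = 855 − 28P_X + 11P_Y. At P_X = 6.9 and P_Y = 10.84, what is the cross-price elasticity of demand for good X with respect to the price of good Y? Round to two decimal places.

At P_X = 6.9 and P_Y = 10.84: Q_X = 781.04.
∂Q_X/∂P_Y = 11.
ε = (∂Q_X/∂P_Y)(P_Y/Q_X) = 11 × (10.84/781.04) ≈ 0.15.
Since ε > 0, good X and good Y are substitutes.

0.15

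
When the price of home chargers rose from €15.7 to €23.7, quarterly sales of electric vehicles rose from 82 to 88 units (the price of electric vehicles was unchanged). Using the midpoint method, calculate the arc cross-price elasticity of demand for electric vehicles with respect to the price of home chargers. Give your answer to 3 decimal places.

0.174

ΔQ_A = 88 − 82 = 6; ΔP_B = 23.7 − 15.7 = 8.
Midpoints: Q̄_A = 85.0, P̄_B = 19.70.
ε = (ΔQ_A/Q̄_A)/(ΔP_B/P̄_B) = (6/85.0)/(8/19.70) ≈ 0.174.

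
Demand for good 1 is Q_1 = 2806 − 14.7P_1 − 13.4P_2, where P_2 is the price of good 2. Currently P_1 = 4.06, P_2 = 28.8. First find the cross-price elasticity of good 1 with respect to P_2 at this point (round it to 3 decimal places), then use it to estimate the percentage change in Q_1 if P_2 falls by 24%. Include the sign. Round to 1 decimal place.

At P_1 = 4.06, P_2 = 28.8: Q_1 = 2360.398.
∂Q_1/∂P_2 = -13.4.
ε = (∂Q_1/∂P_2)(P_2/Q_1) = -13.4000 × 28.8/2360.398 ≈ -0.163.
%ΔQ_1 ≈ ε × %ΔP_2 = -0.163 × (-24%) = 3.9%.

3.9%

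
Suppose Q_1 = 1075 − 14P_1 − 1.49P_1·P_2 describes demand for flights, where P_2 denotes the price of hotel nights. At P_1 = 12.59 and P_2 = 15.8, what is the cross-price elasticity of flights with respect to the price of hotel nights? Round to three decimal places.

At P_1 = 12.59 and P_2 = 15.8: Q_1 = 602.346.
∂Q_1/∂P_2 = -1.49P_1 = -1.49(12.59) = -18.7591.
ε = (∂Q_1/∂P_2)(P_2/Q_1) = -18.7591 × (15.8/602.346) ≈ -0.492.

-0.492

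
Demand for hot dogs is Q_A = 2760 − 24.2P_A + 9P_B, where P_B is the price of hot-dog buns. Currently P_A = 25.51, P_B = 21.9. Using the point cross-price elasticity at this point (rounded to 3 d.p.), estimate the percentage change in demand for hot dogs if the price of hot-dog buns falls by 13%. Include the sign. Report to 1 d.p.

-1.1%

At P_A = 25.51, P_B = 21.9: Q_A = 2339.758.
∂Q_A/∂P_B = 9.
ε = (∂Q_A/∂P_B)(P_B/Q_A) = 9.0000 × 21.9/2339.758 ≈ 0.084.
%ΔQ_A ≈ ε × %ΔP_B = 0.084 × (-13%) = -1.1%.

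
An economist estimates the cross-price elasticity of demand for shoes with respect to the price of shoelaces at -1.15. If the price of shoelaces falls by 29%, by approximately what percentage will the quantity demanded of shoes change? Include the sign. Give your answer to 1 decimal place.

33.4%

%ΔQ ≈ ε × %ΔP of shoelaces = -1.15 × (-29%) = 33.4%.
Demand for shoes rises by about 33.4%.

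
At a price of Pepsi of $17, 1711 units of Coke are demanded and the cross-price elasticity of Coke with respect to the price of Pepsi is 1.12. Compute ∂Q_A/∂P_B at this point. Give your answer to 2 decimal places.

ε = (∂Q_A/∂P_B)·(P_B/Q_A) ⇒ ∂Q_A/∂P_B = ε·Q_A/P_B = 1.12 × 1711/17 ≈ 112.72.

112.72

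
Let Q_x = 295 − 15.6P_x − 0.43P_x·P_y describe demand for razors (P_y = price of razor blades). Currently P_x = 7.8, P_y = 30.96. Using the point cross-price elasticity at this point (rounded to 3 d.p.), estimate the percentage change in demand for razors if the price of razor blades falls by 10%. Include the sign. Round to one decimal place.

15.0%

At P_x = 7.8, P_y = 30.96: Q_x = 69.480.
∂Q_x/∂P_y = -0.43P_x = -3.3540.
ε = (∂Q_x/∂P_y)(P_y/Q_x) = -3.3540 × 30.96/69.480 ≈ -1.495.
%ΔQ_x ≈ ε × %ΔP_y = -1.495 × (-10%) = 15.0%.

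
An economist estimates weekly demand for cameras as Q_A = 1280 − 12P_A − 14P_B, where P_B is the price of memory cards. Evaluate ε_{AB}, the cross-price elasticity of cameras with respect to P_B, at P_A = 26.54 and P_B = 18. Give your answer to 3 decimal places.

-0.355

At P_A = 26.54 and P_B = 18: Q_A = 709.52.
∂Q_A/∂P_B = -14.
ε = (∂Q_A/∂P_B)(P_B/Q_A) = -14 × (18/709.52) ≈ -0.355.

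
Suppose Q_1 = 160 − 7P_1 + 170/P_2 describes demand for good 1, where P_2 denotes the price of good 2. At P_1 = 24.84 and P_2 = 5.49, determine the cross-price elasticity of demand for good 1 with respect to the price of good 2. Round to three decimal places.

At P_1 = 24.84 and P_2 = 5.49: Q_1 = 17.085.
∂Q_1/∂P_2 = −170/P_2² = -5.6403.
ε = (∂Q_1/∂P_2)(P_2/Q_1) = -5.6403 × (5.49/17.085) ≈ -1.812.

-1.812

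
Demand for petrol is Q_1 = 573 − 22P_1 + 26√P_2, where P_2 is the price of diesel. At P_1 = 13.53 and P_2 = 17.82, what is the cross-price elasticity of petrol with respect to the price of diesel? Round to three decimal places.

0.143

At P_1 = 13.53 and P_2 = 17.82: Q_1 = 385.096.
∂Q_1/∂P_2 = 26/(2√P_2) = 26/(2√17.82) = 3.0796.
ε = (∂Q_1/∂P_2)(P_2/Q_1) = 3.0796 × (17.82/385.096) ≈ 0.143.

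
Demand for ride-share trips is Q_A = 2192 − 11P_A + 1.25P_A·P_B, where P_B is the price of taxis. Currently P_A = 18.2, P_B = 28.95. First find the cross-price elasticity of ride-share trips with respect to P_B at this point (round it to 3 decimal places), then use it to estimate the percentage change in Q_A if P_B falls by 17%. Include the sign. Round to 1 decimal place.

At P_A = 18.2, P_B = 28.95: Q_A = 2650.412.
∂Q_A/∂P_B = 1.25P_A = 22.7500.
ε = (∂Q_A/∂P_B)(P_B/Q_A) = 22.7500 × 28.95/2650.412 ≈ 0.248.
%ΔQ_A ≈ ε × %ΔP_B = 0.248 × (-17%) = -4.2%.

-4.2%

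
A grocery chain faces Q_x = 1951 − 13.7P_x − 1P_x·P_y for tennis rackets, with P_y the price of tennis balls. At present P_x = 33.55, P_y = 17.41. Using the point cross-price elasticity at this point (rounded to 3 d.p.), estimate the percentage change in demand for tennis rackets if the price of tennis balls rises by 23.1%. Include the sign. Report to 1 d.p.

-14.9%

At P_x = 33.55, P_y = 17.41: Q_x = 907.260.
∂Q_x/∂P_y = -1P_x = -33.5500.
ε = (∂Q_x/∂P_y)(P_y/Q_x) = -33.5500 × 17.41/907.260 ≈ -0.644.
%ΔQ_x ≈ ε × %ΔP_y = -0.644 × (23.1%) = -14.9%.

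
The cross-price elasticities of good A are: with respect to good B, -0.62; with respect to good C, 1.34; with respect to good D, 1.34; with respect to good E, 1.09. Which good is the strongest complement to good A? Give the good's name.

good B

Complements have ε < 0. The most negative value is -0.62 (good B).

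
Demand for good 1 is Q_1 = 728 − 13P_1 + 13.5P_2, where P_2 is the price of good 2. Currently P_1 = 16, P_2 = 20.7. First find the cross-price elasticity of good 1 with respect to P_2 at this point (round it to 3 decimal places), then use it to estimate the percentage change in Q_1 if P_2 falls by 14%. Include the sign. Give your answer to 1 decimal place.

At P_1 = 16, P_2 = 20.7: Q_1 = 799.45.
∂Q_1/∂P_2 = 13.5.
ε = (∂Q_1/∂P_2)(P_2/Q_1) = 13.5000 × 20.7/799.45 ≈ 0.350.
%ΔQ_1 ≈ ε × %ΔP_2 = 0.350 × (-14%) = -4.9%.

-4.9%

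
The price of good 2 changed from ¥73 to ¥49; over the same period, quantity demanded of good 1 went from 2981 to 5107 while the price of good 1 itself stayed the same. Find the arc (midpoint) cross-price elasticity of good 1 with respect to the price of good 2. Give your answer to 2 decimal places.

ΔQ_1 = 5107 − 2981 = 2126; ΔP_2 = 49 − 73 = -24.
Midpoints: Q̄_1 = 4044.0, P̄_2 = 61.00.
ε = (ΔQ_1/Q̄_1)/(ΔP_2/P̄_2) = (2126/4044.0)/(-24/61.00) ≈ -1.34.

-1.34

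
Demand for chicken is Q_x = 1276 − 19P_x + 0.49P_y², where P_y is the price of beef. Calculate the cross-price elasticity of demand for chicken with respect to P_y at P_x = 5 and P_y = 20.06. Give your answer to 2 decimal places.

At P_x = 5 and P_y = 20.06: Q_x = 1378.178.
∂Q_x/∂P_y = 0.98P_y = 0.98(20.06) = 19.6588.
ε = (∂Q_x/∂P_y)(P_y/Q_x) = 19.6588 × (20.06/1378.178) ≈ 0.29.

0.29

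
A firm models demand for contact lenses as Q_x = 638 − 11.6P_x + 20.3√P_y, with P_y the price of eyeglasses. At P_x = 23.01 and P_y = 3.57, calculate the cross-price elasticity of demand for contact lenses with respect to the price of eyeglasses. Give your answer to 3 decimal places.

At P_x = 23.01 and P_y = 3.57: Q_x = 409.440.
∂Q_x/∂P_y = 20.3/(2√P_y) = 20.3/(2√3.57) = 5.3719.
ε = (∂Q_x/∂P_y)(P_y/Q_x) = 5.3719 × (3.57/409.440) ≈ 0.047.
ε > 0: substitutes.

0.047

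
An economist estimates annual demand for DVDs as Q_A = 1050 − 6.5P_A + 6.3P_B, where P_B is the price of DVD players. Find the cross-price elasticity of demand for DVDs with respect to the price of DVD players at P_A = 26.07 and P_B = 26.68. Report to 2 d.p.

0.16

At P_A = 26.07 and P_B = 26.68: Q_A = 1048.629.
∂Q_A/∂P_B = 6.3.
ε = (∂Q_A/∂P_B)(P_B/Q_A) = 6.3 × (26.68/1048.629) ≈ 0.16.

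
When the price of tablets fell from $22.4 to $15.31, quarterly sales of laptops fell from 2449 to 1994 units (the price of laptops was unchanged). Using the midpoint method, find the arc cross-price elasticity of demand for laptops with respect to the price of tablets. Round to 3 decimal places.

ΔQ_A = 1994 − 2449 = -455; ΔP_B = 15.31 − 22.4 = -7.09.
Midpoints: Q̄_A = 2221.5, P̄_B = 18.86.
ε = (ΔQ_A/Q̄_A)/(ΔP_B/P̄_B) = (-455/2221.5)/(-7.09/18.86) ≈ 0.545.

0.545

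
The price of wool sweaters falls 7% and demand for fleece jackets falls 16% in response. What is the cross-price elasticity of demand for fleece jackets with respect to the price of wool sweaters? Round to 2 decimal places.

ε = (%ΔQ of fleece jackets) / (%ΔP of wool sweaters) = (-16%) / (-7%) ≈ 2.29.

2.29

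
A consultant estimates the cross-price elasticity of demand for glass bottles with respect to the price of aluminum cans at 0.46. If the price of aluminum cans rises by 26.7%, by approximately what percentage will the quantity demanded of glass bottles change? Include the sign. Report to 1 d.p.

12.3%

%ΔQ ≈ ε × %ΔP of aluminum cans = 0.46 × (26.7%) = 12.3%.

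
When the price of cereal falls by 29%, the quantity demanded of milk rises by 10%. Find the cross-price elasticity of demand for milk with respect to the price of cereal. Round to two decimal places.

ε = (%ΔQ of milk) / (%ΔP of cereal) = (10%) / (-29%) ≈ -0.34.
Negative cross-price elasticity: complements.

-0.34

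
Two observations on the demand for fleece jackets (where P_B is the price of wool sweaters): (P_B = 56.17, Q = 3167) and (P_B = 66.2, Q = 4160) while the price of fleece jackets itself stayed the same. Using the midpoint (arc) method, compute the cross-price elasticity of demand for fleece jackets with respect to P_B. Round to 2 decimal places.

ΔQ_A = 4160 − 3167 = 993; ΔP_B = 66.2 − 56.17 = 10.03.
Midpoints: Q̄_A = 3663.5, P̄_B = 61.19.
ε = (ΔQ_A/Q̄_A)/(ΔP_B/P̄_B) = (993/3663.5)/(10.03/61.19) ≈ 1.65.
ε > 0: fleece jackets and wool sweaters are substitutes.

1.65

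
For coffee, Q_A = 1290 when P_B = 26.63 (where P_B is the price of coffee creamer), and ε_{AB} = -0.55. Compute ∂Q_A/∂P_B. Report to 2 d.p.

-26.64

ε = (∂Q_A/∂P_B)·(P_B/Q_A) ⇒ ∂Q_A/∂P_B = ε·Q_A/P_B = -0.55 × 1290/26.63 ≈ -26.64.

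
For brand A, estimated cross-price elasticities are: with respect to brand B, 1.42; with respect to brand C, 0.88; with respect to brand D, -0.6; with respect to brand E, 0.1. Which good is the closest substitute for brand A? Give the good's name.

Substitutes have ε > 0. Among the positive values, 1.42 (brand B) is largest.

brand B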